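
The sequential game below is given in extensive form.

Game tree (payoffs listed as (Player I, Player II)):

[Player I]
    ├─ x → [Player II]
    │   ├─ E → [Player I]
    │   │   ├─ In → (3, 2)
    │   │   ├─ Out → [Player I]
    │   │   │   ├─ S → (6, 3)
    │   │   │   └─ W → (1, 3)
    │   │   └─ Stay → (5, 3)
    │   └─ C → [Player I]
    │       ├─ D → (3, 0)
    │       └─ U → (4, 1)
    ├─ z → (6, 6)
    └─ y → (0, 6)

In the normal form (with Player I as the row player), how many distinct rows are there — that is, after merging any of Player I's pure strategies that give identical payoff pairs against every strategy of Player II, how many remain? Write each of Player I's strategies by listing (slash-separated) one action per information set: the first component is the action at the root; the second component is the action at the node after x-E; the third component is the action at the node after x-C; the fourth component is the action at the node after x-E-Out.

Player I has 36 pure strategies: x/In/D/S, x/In/D/W, x/In/U/S, x/In/U/W, x/Out/D/S, x/Out/D/W, x/Out/U/S, x/Out/U/W, x/Stay/D/S, x/Stay/D/W, x/Stay/U/S, x/Stay/U/W, z/In/D/S, z/In/D/W, z/In/U/S, z/In/U/W, z/Out/D/S, z/Out/D/W, z/Out/U/S, z/Out/U/W, z/Stay/D/S, z/Stay/D/W, z/Stay/U/S, z/Stay/U/W, y/In/D/S, y/In/D/W, y/In/U/S, y/In/U/W, y/Out/D/S, y/Out/D/W, y/Out/U/S, y/Out/U/W, y/Stay/D/S, y/Stay/D/W, y/Stay/U/S, y/Stay/U/W. Columns: E, C.
{x/In/D/S, x/In/D/W} → row (3,2) (3,0)
{x/In/U/S, x/In/U/W} → row (3,2) (4,1)
{x/Out/D/S} → row (6,3) (3,0)
{x/Out/D/W} → row (1,3) (3,0)
{x/Out/U/S} → row (6,3) (4,1)
{x/Out/U/W} → row (1,3) (4,1)
{x/Stay/D/S, x/Stay/D/W} → row (5,3) (3,0)
{x/Stay/U/S, x/Stay/U/W} → row (5,3) (4,1)
{z/In/D/S, z/In/D/W, z/In/U/S, z/In/U/W, z/Out/D/S, z/Out/D/W, z/Out/U/S, z/Out/U/W, z/Stay/D/S, z/Stay/D/W, z/Stay/U/S, z/Stay/U/W} → row (6,6) (6,6)
{y/In/D/S, y/In/D/W, y/In/U/S, y/In/U/W, y/Out/D/S, y/Out/D/W, y/Out/U/S, y/Out/U/W, y/Stay/D/S, y/Stay/D/W, y/Stay/U/S, y/Stay/U/W} → row (0,6) (0,6)
That's 10 distinct rows out of 36 strategies.

10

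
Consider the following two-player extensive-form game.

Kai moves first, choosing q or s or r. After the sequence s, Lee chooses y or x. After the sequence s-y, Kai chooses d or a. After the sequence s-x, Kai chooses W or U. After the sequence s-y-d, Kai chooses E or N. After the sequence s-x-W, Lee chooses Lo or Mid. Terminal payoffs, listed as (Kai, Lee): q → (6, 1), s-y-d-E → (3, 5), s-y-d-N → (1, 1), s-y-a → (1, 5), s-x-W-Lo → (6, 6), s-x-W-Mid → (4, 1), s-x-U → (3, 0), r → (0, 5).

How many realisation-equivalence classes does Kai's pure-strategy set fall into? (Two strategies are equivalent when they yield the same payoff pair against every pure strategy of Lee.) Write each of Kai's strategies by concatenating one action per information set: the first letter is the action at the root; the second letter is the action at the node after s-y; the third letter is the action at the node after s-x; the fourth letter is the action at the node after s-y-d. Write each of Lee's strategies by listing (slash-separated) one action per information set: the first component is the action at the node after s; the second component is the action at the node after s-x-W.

8

Kai has 24 pure strategies: qdWE, qdWN, qdUE, qdUN, qaWE, qaWN, qaUE, qaUN, sdWE, sdWN, sdUE, sdUN, saWE, saWN, saUE, saUN, rdWE, rdWN, rdUE, rdUN, raWE, raWN, raUE, raUN. Columns: y/Lo, y/Mid, x/Lo, x/Mid.
{qdWE, qdWN, qdUE, qdUN, qaWE, qaWN, qaUE, qaUN} → row (6,1) (6,1) (6,1) (6,1)
{sdWE} → row (3,5) (3,5) (6,6) (4,1)
{sdWN} → row (1,1) (1,1) (6,6) (4,1)
{sdUE} → row (3,5) (3,5) (3,0) (3,0)
{sdUN} → row (1,1) (1,1) (3,0) (3,0)
{saWE, saWN} → row (1,5) (1,5) (6,6) (4,1)
{saUE, saUN} → row (1,5) (1,5) (3,0) (3,0)
{rdWE, rdWN, rdUE, rdUN, raWE, raWN, raUE, raUN} → row (0,5) (0,5) (0,5) (0,5)
That's 8 distinct rows out of 24 strategies.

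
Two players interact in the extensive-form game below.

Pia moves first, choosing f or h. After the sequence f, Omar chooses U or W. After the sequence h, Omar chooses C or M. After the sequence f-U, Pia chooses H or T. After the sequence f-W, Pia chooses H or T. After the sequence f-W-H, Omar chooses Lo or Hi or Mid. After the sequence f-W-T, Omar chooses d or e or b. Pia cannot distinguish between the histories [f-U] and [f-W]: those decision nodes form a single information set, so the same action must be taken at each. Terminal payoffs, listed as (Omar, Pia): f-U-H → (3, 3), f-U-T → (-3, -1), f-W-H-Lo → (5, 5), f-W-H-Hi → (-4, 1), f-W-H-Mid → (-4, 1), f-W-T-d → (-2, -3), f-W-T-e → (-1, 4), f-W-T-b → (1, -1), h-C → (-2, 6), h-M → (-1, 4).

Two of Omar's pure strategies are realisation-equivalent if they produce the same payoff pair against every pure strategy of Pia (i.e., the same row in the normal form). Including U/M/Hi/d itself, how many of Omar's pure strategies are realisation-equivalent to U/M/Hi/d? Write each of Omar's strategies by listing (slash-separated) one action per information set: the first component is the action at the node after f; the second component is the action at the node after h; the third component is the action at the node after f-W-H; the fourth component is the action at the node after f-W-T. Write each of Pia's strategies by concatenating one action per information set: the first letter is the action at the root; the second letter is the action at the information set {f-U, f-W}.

9

Row for U/M/Hi/d (columns fH, fT, hH, hT): (3,3) (-3,-1) (-1,4) (-1,4).
Under U/M/Hi/d, Omar's choice at the node after f-W-H and at the node after f-W-T can never be reached regardless of what Pia does, so varying those choices leaves every outcome unchanged.
Holding the reachable choices fixed and varying the unreachable ones freely already gives 3 × 3 = 9 equivalent strategies.
No other strategy reproduces this row, so those 9 are the full class: U/M/Lo/d, U/M/Lo/e, U/M/Lo/b, U/M/Hi/d, U/M/Hi/e, U/M/Hi/b, U/M/Mid/d, U/M/Mid/e, U/M/Mid/b.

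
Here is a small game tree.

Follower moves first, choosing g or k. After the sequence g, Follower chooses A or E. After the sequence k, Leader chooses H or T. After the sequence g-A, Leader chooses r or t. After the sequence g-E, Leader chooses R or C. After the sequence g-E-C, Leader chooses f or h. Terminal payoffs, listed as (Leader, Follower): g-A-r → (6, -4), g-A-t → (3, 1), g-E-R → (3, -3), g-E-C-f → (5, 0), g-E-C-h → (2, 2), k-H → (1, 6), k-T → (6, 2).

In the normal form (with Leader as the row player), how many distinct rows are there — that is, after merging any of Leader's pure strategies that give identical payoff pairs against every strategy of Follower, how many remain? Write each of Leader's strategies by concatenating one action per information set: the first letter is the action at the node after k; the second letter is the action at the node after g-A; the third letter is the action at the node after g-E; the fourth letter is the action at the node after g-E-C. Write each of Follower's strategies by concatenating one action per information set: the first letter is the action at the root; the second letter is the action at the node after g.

12

Leader has 16 pure strategies: HrRf, HrRh, HrCf, HrCh, HtRf, HtRh, HtCf, HtCh, TrRf, TrRh, TrCf, TrCh, TtRf, TtRh, TtCf, TtCh. Columns: gA, gE, kA, kE.
{HrRf, HrRh} → row (6,-4) (3,-3) (1,6) (1,6)
{HrCf} → row (6,-4) (5,0) (1,6) (1,6)
{HrCh} → row (6,-4) (2,2) (1,6) (1,6)
{HtRf, HtRh} → row (3,1) (3,-3) (1,6) (1,6)
{HtCf} → row (3,1) (5,0) (1,6) (1,6)
{HtCh} → row (3,1) (2,2) (1,6) (1,6)
{TrRf, TrRh} → row (6,-4) (3,-3) (6,2) (6,2)
{TrCf} → row (6,-4) (5,0) (6,2) (6,2)
{TrCh} → row (6,-4) (2,2) (6,2) (6,2)
{TtRf, TtRh} → row (3,1) (3,-3) (6,2) (6,2)
{TtCf} → row (3,1) (5,0) (6,2) (6,2)
{TtCh} → row (3,1) (2,2) (6,2) (6,2)
That's 12 distinct rows out of 16 strategies.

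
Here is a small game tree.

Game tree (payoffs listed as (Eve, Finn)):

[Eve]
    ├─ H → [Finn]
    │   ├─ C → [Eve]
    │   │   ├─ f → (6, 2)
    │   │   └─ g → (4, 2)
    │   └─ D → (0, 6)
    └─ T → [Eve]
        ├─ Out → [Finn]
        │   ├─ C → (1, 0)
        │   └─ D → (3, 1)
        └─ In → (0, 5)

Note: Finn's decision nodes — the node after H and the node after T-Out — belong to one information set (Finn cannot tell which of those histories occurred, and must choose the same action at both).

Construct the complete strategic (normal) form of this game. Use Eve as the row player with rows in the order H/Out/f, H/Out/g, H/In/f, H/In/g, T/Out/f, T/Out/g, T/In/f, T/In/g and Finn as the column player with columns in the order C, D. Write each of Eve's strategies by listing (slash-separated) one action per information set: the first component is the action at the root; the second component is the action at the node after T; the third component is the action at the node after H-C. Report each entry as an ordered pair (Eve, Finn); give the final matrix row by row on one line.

H/Out/f: (6,2) (0,6) | H/Out/g: (4,2) (0,6) | H/In/f: (6,2) (0,6) | H/In/g: (4,2) (0,6) | T/Out/f: (1,0) (3,1) | T/Out/g: (1,0) (3,1) | T/In/f: (0,5) (0,5) | T/In/g: (0,5) (0,5)

Row H/Out/f: C→(6,2), D→(0,6)
Row H/Out/g: C→(4,2), D→(0,6)
Row H/In/f: C→(6,2), D→(0,6)
Row H/In/g: C→(4,2), D→(0,6)
Row T/Out/f: C→(1,0), D→(3,1)
Row T/Out/g: C→(1,0), D→(3,1)
Row T/In/f: C→(0,5), D→(0,5)
Row T/In/g: C→(0,5), D→(0,5)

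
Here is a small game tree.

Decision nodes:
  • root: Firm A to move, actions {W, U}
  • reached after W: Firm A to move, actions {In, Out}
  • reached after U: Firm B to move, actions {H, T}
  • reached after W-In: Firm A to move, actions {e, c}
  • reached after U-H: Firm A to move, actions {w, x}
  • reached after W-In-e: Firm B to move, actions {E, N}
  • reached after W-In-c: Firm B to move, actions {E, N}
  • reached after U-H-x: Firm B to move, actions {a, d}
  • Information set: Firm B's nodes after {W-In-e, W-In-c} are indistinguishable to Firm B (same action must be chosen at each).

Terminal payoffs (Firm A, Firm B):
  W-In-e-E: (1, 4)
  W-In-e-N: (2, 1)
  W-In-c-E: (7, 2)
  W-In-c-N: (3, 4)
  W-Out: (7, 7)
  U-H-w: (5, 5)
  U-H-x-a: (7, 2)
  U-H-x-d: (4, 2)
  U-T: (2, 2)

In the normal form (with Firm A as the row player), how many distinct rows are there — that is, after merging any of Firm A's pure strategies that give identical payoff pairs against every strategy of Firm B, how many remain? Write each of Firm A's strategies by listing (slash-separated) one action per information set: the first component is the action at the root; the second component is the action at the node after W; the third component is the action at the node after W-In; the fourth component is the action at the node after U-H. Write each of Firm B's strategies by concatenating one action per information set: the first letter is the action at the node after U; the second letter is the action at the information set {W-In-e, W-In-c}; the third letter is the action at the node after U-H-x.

Firm A has 16 pure strategies: W/In/e/w, W/In/e/x, W/In/c/w, W/In/c/x, W/Out/e/w, W/Out/e/x, W/Out/c/w, W/Out/c/x, U/In/e/w, U/In/e/x, U/In/c/w, U/In/c/x, U/Out/e/w, U/Out/e/x, U/Out/c/w, U/Out/c/x. Columns: HEa, HEd, HNa, HNd, TEa, TEd, TNa, TNd.
{W/In/e/w, W/In/e/x} → row (1,4) (1,4) (2,1) (2,1) (1,4) (1,4) (2,1) (2,1)
{W/In/c/w, W/In/c/x} → row (7,2) (7,2) (3,4) (3,4) (7,2) (7,2) (3,4) (3,4)
{W/Out/e/w, W/Out/e/x, W/Out/c/w, W/Out/c/x} → row (7,7) (7,7) (7,7) (7,7) (7,7) (7,7) (7,7) (7,7)
{U/In/e/w, U/In/c/w, U/Out/e/w, U/Out/c/w} → row (5,5) (5,5) (5,5) (5,5) (2,2) (2,2) (2,2) (2,2)
{U/In/e/x, U/In/c/x, U/Out/e/x, U/Out/c/x} → row (7,2) (4,2) (7,2) (4,2) (2,2) (2,2) (2,2) (2,2)
That's 5 distinct rows out of 16 strategies.

5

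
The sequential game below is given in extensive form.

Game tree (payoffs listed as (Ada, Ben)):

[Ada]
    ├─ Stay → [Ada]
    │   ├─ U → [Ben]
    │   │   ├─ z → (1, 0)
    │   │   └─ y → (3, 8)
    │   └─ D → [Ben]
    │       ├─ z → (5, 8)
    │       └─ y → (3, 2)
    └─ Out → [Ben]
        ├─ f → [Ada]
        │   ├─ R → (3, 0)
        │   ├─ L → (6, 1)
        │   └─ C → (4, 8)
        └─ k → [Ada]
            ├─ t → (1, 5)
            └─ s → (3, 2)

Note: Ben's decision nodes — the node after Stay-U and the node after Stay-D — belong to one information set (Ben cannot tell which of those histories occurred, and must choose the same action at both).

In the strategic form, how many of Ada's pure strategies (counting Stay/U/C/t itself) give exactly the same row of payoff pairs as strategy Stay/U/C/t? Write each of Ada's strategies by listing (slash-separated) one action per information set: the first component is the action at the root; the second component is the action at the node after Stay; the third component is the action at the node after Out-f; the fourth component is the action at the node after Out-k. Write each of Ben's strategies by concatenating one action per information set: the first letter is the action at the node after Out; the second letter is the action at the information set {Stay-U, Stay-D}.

Row for Stay/U/C/t (columns fz, fy, kz, ky): (1,0) (3,8) (1,0) (3,8).
Under Stay/U/C/t, Ada's choice at the node after Out-f and at the node after Out-k can never be reached regardless of what Ben does, so varying those choices leaves every outcome unchanged.
Holding the reachable choices fixed and varying the unreachable ones freely already gives 3 × 2 = 6 equivalent strategies.
No other strategy reproduces this row, so those 6 are the full class: Stay/U/R/t, Stay/U/R/s, Stay/U/L/t, Stay/U/L/s, Stay/U/C/t, Stay/U/C/s.

6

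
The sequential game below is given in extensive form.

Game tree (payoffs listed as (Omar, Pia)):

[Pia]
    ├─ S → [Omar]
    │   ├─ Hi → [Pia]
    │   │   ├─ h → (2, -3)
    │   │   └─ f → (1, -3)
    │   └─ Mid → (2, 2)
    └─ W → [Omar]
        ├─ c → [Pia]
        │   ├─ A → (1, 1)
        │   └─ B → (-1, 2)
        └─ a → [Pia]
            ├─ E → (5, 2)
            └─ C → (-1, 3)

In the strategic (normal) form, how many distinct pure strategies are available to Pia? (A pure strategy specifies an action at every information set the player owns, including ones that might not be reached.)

16

Pia owns the root with actions {S, W} — two choices.
Pia owns the node after S-Hi with actions {h, f} — two choices.
Pia owns the node after W-c with actions {A, B} — two choices.
Pia owns the node after W-a with actions {E, C} — two choices.
A pure strategy fixes one action at each information set independently, so the count is the product 2 × 2 × 2 × 2 = 16.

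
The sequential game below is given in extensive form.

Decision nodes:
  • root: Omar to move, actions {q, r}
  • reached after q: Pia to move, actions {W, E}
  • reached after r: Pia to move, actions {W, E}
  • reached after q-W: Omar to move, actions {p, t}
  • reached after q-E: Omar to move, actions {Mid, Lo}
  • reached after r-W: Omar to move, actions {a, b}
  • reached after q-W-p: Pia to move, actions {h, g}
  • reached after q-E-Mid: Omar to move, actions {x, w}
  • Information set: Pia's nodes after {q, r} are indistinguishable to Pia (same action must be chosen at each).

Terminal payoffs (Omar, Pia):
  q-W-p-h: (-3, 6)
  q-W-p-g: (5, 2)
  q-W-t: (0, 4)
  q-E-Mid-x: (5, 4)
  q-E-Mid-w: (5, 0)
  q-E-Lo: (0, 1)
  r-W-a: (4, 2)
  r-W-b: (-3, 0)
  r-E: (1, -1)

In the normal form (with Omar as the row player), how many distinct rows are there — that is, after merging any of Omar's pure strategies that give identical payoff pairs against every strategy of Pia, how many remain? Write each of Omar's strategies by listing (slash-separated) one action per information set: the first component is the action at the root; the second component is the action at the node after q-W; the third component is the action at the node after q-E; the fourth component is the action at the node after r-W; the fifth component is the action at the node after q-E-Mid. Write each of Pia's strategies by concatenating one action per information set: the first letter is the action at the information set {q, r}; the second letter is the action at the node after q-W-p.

Omar has 32 pure strategies: q/p/Mid/a/x, q/p/Mid/a/w, q/p/Mid/b/x, q/p/Mid/b/w, q/p/Lo/a/x, q/p/Lo/a/w, q/p/Lo/b/x, q/p/Lo/b/w, q/t/Mid/a/x, q/t/Mid/a/w, q/t/Mid/b/x, q/t/Mid/b/w, q/t/Lo/a/x, q/t/Lo/a/w, q/t/Lo/b/x, q/t/Lo/b/w, r/p/Mid/a/x, r/p/Mid/a/w, r/p/Mid/b/x, r/p/Mid/b/w, r/p/Lo/a/x, r/p/Lo/a/w, r/p/Lo/b/x, r/p/Lo/b/w, r/t/Mid/a/x, r/t/Mid/a/w, r/t/Mid/b/x, r/t/Mid/b/w, r/t/Lo/a/x, r/t/Lo/a/w, r/t/Lo/b/x, r/t/Lo/b/w. Columns: Wh, Wg, Eh, Eg.
{q/p/Mid/a/x, q/p/Mid/b/x} → row (-3,6) (5,2) (5,4) (5,4)
{q/p/Mid/a/w, q/p/Mid/b/w} → row (-3,6) (5,2) (5,0) (5,0)
{q/p/Lo/a/x, q/p/Lo/a/w, q/p/Lo/b/x, q/p/Lo/b/w} → row (-3,6) (5,2) (0,1) (0,1)
{q/t/Mid/a/x, q/t/Mid/b/x} → row (0,4) (0,4) (5,4) (5,4)
{q/t/Mid/a/w, q/t/Mid/b/w} → row (0,4) (0,4) (5,0) (5,0)
{q/t/Lo/a/x, q/t/Lo/a/w, q/t/Lo/b/x, q/t/Lo/b/w} → row (0,4) (0,4) (0,1) (0,1)
{r/p/Mid/a/x, r/p/Mid/a/w, r/p/Lo/a/x, r/p/Lo/a/w, r/t/Mid/a/x, r/t/Mid/a/w, r/t/Lo/a/x, r/t/Lo/a/w} → row (4,2) (4,2) (1,-1) (1,-1)
{r/p/Mid/b/x, r/p/Mid/b/w, r/p/Lo/b/x, r/p/Lo/b/w, r/t/Mid/b/x, r/t/Mid/b/w, r/t/Lo/b/x, r/t/Lo/b/w} → row (-3,0) (-3,0) (1,-1) (1,-1)
That's 8 distinct rows out of 32 strategies.

8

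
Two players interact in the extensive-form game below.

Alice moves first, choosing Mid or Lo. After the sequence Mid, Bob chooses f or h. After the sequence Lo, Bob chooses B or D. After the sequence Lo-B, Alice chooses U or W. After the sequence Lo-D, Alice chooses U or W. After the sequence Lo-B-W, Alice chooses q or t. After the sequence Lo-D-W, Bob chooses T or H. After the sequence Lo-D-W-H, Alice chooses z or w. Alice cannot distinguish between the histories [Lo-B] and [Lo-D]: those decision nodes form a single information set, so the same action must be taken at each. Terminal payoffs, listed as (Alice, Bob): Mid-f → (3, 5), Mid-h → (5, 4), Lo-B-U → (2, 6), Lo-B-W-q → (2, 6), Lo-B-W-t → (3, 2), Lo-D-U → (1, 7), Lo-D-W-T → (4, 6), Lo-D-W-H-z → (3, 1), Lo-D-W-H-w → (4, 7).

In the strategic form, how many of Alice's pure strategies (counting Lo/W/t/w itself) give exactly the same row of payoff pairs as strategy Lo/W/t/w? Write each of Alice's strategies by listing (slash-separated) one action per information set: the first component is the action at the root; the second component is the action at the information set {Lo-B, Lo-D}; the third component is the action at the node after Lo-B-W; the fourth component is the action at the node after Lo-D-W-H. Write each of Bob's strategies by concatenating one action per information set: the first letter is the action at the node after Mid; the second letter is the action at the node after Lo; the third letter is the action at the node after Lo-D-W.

Row for Lo/W/t/w (columns fBT, fBH, fDT, fDH, hBT, hBH, hDT, hDH): (3,2) (3,2) (4,6) (4,7) (3,2) (3,2) (4,6) (4,7).
Every one of Alice's information sets is on the play path for some reply by Bob when Alice follows Lo/W/t/w.
Changing the action at any of them therefore changes at least one column, so only Lo/W/t/w itself gives this row.

1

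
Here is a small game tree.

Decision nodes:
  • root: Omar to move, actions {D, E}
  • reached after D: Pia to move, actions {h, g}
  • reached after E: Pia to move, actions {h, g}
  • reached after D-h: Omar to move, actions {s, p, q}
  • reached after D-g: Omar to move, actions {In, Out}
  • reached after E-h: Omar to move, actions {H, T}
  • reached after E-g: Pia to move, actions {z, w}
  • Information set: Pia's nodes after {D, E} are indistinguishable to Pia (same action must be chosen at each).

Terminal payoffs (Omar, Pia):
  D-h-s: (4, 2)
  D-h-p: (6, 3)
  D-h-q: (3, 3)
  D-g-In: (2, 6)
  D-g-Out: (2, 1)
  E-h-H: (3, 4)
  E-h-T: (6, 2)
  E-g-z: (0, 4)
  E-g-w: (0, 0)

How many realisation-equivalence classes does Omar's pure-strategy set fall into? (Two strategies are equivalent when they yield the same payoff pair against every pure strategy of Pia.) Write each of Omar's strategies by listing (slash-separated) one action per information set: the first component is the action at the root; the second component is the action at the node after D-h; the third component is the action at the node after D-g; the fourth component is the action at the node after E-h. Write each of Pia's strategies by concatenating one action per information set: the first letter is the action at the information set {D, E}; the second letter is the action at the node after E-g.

Omar has 24 pure strategies: D/s/In/H, D/s/In/T, D/s/Out/H, D/s/Out/T, D/p/In/H, D/p/In/T, D/p/Out/H, D/p/Out/T, D/q/In/H, D/q/In/T, D/q/Out/H, D/q/Out/T, E/s/In/H, E/s/In/T, E/s/Out/H, E/s/Out/T, E/p/In/H, E/p/In/T, E/p/Out/H, E/p/Out/T, E/q/In/H, E/q/In/T, E/q/Out/H, E/q/Out/T. Columns: hz, hw, gz, gw.
{D/s/In/H, D/s/In/T} → row (4,2) (4,2) (2,6) (2,6)
{D/s/Out/H, D/s/Out/T} → row (4,2) (4,2) (2,1) (2,1)
{D/p/In/H, D/p/In/T} → row (6,3) (6,3) (2,6) (2,6)
{D/p/Out/H, D/p/Out/T} → row (6,3) (6,3) (2,1) (2,1)
{D/q/In/H, D/q/In/T} → row (3,3) (3,3) (2,6) (2,6)
{D/q/Out/H, D/q/Out/T} → row (3,3) (3,3) (2,1) (2,1)
{E/s/In/H, E/s/Out/H, E/p/In/H, E/p/Out/H, E/q/In/H, E/q/Out/H} → row (3,4) (3,4) (0,4) (0,0)
{E/s/In/T, E/s/Out/T, E/p/In/T, E/p/Out/T, E/q/In/T, E/q/Out/T} → row (6,2) (6,2) (0,4) (0,0)
That's 8 distinct rows out of 24 strategies.

8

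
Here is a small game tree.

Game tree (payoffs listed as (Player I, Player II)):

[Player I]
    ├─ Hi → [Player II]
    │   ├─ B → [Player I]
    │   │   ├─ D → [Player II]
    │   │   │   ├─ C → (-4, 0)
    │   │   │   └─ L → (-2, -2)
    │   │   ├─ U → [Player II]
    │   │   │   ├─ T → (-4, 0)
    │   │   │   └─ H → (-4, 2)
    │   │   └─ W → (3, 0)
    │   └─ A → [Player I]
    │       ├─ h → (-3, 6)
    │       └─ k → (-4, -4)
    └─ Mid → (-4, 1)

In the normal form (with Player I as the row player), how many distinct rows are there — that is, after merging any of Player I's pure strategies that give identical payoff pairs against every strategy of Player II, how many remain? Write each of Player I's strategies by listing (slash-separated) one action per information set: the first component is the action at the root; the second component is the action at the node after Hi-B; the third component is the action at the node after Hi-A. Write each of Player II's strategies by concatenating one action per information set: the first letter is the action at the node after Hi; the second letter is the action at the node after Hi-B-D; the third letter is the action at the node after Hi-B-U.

7

Player I has 12 pure strategies: Hi/D/h, Hi/D/k, Hi/U/h, Hi/U/k, Hi/W/h, Hi/W/k, Mid/D/h, Mid/D/k, Mid/U/h, Mid/U/k, Mid/W/h, Mid/W/k. Columns: BCT, BCH, BLT, BLH, ACT, ACH, ALT, ALH.
{Hi/D/h} → row (-4,0) (-4,0) (-2,-2) (-2,-2) (-3,6) (-3,6) (-3,6) (-3,6)
{Hi/D/k} → row (-4,0) (-4,0) (-2,-2) (-2,-2) (-4,-4) (-4,-4) (-4,-4) (-4,-4)
{Hi/U/h} → row (-4,0) (-4,2) (-4,0) (-4,2) (-3,6) (-3,6) (-3,6) (-3,6)
{Hi/U/k} → row (-4,0) (-4,2) (-4,0) (-4,2) (-4,-4) (-4,-4) (-4,-4) (-4,-4)
{Hi/W/h} → row (3,0) (3,0) (3,0) (3,0) (-3,6) (-3,6) (-3,6) (-3,6)
{Hi/W/k} → row (3,0) (3,0) (3,0) (3,0) (-4,-4) (-4,-4) (-4,-4) (-4,-4)
{Mid/D/h, Mid/D/k, Mid/U/h, Mid/U/k, Mid/W/h, Mid/W/k} → row (-4,1) (-4,1) (-4,1) (-4,1) (-4,1) (-4,1) (-4,1) (-4,1)
That's 7 distinct rows out of 12 strategies.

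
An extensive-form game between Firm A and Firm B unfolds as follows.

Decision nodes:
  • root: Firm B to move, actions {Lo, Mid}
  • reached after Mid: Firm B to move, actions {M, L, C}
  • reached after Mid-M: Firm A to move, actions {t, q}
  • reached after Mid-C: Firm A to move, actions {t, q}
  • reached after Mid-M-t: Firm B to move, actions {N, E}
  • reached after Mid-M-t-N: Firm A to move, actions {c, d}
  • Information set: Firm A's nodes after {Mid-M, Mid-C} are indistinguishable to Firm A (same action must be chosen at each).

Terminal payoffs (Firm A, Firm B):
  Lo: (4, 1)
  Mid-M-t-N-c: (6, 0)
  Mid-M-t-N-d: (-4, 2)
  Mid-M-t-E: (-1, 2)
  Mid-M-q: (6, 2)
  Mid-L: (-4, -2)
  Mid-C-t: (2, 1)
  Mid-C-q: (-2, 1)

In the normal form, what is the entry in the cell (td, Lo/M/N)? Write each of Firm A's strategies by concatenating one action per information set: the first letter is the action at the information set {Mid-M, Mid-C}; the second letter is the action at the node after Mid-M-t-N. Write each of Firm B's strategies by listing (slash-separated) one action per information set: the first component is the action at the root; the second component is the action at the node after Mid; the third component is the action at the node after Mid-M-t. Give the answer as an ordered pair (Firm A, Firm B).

(4, 1)

Trace the play path from the root:
  Firm B plays Lo
→ terminal payoff (4, 1).
(Firm A's choice at the information set {Mid-M, Mid-C} is never reached on this path, so it doesn't affect the outcome.)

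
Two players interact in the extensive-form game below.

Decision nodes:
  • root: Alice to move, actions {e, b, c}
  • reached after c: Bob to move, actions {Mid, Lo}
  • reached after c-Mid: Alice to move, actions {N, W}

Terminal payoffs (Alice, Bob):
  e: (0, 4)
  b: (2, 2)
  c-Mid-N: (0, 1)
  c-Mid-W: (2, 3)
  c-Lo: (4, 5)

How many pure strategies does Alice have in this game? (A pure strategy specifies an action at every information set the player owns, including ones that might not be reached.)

Alice owns the root with actions {e, b, c} — three choices.
Alice owns the node after c-Mid with actions {N, W} — two choices.
A pure strategy fixes one action at each information set independently, so the count is the product 3 × 2 = 6.
(For reference, Bob has 2 pure strategies, giving a 6×2 normal-form matrix.)

6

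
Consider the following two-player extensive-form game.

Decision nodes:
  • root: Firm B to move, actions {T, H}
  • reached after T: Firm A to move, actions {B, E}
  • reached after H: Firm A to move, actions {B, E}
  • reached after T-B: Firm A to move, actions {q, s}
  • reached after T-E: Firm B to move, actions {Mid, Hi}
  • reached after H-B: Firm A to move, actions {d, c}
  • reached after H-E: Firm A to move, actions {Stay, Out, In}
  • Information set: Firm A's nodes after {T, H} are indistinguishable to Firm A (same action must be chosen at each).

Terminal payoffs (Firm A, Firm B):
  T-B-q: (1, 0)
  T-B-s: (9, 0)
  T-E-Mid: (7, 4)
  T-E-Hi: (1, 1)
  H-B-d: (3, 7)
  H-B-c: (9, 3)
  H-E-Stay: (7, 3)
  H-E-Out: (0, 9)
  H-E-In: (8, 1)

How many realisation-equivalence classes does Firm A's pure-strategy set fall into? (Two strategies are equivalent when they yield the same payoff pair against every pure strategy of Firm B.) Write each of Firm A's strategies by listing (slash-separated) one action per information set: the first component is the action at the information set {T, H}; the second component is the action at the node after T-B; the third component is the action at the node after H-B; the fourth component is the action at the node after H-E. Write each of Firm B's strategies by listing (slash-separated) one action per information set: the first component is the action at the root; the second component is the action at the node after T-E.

7

Firm A has 24 pure strategies: B/q/d/Stay, B/q/d/Out, B/q/d/In, B/q/c/Stay, B/q/c/Out, B/q/c/In, B/s/d/Stay, B/s/d/Out, B/s/d/In, B/s/c/Stay, B/s/c/Out, B/s/c/In, E/q/d/Stay, E/q/d/Out, E/q/d/In, E/q/c/Stay, E/q/c/Out, E/q/c/In, E/s/d/Stay, E/s/d/Out, E/s/d/In, E/s/c/Stay, E/s/c/Out, E/s/c/In. Columns: T/Mid, T/Hi, H/Mid, H/Hi.
{B/q/d/Stay, B/q/d/Out, B/q/d/In} → row (1,0) (1,0) (3,7) (3,7)
{B/q/c/Stay, B/q/c/Out, B/q/c/In} → row (1,0) (1,0) (9,3) (9,3)
{B/s/d/Stay, B/s/d/Out, B/s/d/In} → row (9,0) (9,0) (3,7) (3,7)
{B/s/c/Stay, B/s/c/Out, B/s/c/In} → row (9,0) (9,0) (9,3) (9,3)
{E/q/d/Stay, E/q/c/Stay, E/s/d/Stay, E/s/c/Stay} → row (7,4) (1,1) (7,3) (7,3)
{E/q/d/Out, E/q/c/Out, E/s/d/Out, E/s/c/Out} → row (7,4) (1,1) (0,9) (0,9)
{E/q/d/In, E/q/c/In, E/s/d/In, E/s/c/In} → row (7,4) (1,1) (8,1) (8,1)
That's 7 distinct rows out of 24 strategies.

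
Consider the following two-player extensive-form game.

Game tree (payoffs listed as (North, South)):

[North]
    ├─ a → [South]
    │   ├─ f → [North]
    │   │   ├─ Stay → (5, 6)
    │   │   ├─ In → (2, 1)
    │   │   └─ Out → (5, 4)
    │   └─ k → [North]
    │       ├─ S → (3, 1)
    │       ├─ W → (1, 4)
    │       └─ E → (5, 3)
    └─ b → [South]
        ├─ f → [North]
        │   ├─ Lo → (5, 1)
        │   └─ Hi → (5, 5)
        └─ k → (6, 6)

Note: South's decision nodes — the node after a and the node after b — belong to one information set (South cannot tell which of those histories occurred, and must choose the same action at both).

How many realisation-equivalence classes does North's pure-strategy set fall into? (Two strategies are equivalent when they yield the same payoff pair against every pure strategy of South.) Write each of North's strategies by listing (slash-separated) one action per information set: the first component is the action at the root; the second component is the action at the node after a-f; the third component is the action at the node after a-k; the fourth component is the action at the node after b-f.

North has 36 pure strategies: a/Stay/S/Lo, a/Stay/S/Hi, a/Stay/W/Lo, a/Stay/W/Hi, a/Stay/E/Lo, a/Stay/E/Hi, a/In/S/Lo, a/In/S/Hi, a/In/W/Lo, a/In/W/Hi, a/In/E/Lo, a/In/E/Hi, a/Out/S/Lo, a/Out/S/Hi, a/Out/W/Lo, a/Out/W/Hi, a/Out/E/Lo, a/Out/E/Hi, b/Stay/S/Lo, b/Stay/S/Hi, b/Stay/W/Lo, b/Stay/W/Hi, b/Stay/E/Lo, b/Stay/E/Hi, b/In/S/Lo, b/In/S/Hi, b/In/W/Lo, b/In/W/Hi, b/In/E/Lo, b/In/E/Hi, b/Out/S/Lo, b/Out/S/Hi, b/Out/W/Lo, b/Out/W/Hi, b/Out/E/Lo, b/Out/E/Hi. Columns: f, k.
{a/Stay/S/Lo, a/Stay/S/Hi} → row (5,6) (3,1)
{a/Stay/W/Lo, a/Stay/W/Hi} → row (5,6) (1,4)
{a/Stay/E/Lo, a/Stay/E/Hi} → row (5,6) (5,3)
{a/In/S/Lo, a/In/S/Hi} → row (2,1) (3,1)
{a/In/W/Lo, a/In/W/Hi} → row (2,1) (1,4)
{a/In/E/Lo, a/In/E/Hi} → row (2,1) (5,3)
{a/Out/S/Lo, a/Out/S/Hi} → row (5,4) (3,1)
{a/Out/W/Lo, a/Out/W/Hi} → row (5,4) (1,4)
{a/Out/E/Lo, a/Out/E/Hi} → row (5,4) (5,3)
{b/Stay/S/Lo, b/Stay/W/Lo, b/Stay/E/Lo, b/In/S/Lo, b/In/W/Lo, b/In/E/Lo, b/Out/S/Lo, b/Out/W/Lo, b/Out/E/Lo} → row (5,1) (6,6)
{b/Stay/S/Hi, b/Stay/W/Hi, b/Stay/E/Hi, b/In/S/Hi, b/In/W/Hi, b/In/E/Hi, b/Out/S/Hi, b/Out/W/Hi, b/Out/E/Hi} → row (5,5) (6,6)
That's 11 distinct rows out of 36 strategies.

11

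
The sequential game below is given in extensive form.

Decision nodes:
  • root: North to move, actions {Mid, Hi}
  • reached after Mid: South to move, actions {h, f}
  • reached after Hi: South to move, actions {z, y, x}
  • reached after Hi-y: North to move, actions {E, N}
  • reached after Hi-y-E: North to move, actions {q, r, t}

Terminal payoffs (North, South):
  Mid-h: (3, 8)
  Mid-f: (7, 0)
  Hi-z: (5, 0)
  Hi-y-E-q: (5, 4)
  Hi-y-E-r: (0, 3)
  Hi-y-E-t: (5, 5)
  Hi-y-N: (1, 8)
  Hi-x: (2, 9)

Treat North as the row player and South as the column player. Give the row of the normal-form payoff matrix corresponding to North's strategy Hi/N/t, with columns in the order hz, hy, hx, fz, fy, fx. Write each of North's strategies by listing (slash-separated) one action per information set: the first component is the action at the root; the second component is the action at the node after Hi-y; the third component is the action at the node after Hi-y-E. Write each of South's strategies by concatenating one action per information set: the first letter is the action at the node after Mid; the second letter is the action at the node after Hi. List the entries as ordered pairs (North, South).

(5,0) (1,8) (2,9) (5,0) (1,8) (2,9)

vs hz: North plays Hi → South plays z at [Hi] → (5, 0)
vs hy: North plays Hi → South plays y at [Hi] → North plays N at [Hi-y] → (1, 8)
vs hx: North plays Hi → South plays x at [Hi] → (2, 9)
vs fz: North plays Hi → South plays z at [Hi] → (5, 0)
vs fy: North plays Hi → South plays y at [Hi] → North plays N at [Hi-y] → (1, 8)
vs fx: North plays Hi → South plays x at [Hi] → (2, 9)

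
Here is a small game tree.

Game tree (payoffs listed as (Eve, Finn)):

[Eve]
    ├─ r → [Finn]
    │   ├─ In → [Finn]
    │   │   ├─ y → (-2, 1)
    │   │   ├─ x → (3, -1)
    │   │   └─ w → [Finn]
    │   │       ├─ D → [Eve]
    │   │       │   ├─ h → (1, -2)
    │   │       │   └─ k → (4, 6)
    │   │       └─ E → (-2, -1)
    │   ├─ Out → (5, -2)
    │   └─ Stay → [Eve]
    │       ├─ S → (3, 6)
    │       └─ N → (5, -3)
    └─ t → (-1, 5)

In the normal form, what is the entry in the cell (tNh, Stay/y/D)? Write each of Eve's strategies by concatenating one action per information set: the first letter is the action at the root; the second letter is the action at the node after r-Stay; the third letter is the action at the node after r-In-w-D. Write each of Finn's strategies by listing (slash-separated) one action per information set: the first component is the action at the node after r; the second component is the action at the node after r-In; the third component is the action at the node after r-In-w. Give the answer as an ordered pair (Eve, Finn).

Trace the play path from the root:
  Eve plays t
→ terminal payoff (-1, 5).
(Eve's choice at the node after r-Stay is never reached on this path, so it doesn't affect the outcome.)

(-1, 5)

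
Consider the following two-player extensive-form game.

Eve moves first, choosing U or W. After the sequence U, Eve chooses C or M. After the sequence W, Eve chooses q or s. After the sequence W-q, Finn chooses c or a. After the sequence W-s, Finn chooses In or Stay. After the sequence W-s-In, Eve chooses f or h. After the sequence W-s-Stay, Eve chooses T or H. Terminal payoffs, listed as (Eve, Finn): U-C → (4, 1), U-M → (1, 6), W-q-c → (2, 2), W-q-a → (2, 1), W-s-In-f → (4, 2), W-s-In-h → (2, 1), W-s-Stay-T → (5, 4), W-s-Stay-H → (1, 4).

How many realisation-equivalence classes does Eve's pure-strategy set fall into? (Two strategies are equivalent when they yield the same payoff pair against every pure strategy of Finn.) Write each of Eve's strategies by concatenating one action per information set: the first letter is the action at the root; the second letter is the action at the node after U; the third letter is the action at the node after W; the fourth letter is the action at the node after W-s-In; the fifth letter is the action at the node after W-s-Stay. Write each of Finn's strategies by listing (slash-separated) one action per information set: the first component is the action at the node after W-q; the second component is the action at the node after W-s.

7

Eve has 32 pure strategies: UCqfT, UCqfH, UCqhT, UCqhH, UCsfT, UCsfH, UCshT, UCshH, UMqfT, UMqfH, UMqhT, UMqhH, UMsfT, UMsfH, UMshT, UMshH, WCqfT, WCqfH, WCqhT, WCqhH, WCsfT, WCsfH, WCshT, WCshH, WMqfT, WMqfH, WMqhT, WMqhH, WMsfT, WMsfH, WMshT, WMshH. Columns: c/In, c/Stay, a/In, a/Stay.
{UCqfT, UCqfH, UCqhT, UCqhH, UCsfT, UCsfH, UCshT, UCshH} → row (4,1) (4,1) (4,1) (4,1)
{UMqfT, UMqfH, UMqhT, UMqhH, UMsfT, UMsfH, UMshT, UMshH} → row (1,6) (1,6) (1,6) (1,6)
{WCqfT, WCqfH, WCqhT, WCqhH, WMqfT, WMqfH, WMqhT, WMqhH} → row (2,2) (2,2) (2,1) (2,1)
{WCsfT, WMsfT} → row (4,2) (5,4) (4,2) (5,4)
{WCsfH, WMsfH} → row (4,2) (1,4) (4,2) (1,4)
{WCshT, WMshT} → row (2,1) (5,4) (2,1) (5,4)
{WCshH, WMshH} → row (2,1) (1,4) (2,1) (1,4)
That's 7 distinct rows out of 32 strategies.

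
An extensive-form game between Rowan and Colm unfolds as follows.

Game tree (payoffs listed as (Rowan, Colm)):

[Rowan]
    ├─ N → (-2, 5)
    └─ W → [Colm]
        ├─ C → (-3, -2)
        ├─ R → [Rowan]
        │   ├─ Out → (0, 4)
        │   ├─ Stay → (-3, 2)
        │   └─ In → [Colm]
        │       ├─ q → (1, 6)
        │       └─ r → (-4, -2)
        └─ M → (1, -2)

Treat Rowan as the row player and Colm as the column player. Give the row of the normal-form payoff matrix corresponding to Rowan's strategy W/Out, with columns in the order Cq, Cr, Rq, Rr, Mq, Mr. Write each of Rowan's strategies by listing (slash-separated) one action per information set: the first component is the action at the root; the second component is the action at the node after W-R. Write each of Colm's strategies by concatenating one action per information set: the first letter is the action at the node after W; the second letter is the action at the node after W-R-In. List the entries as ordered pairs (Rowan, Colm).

(-3,-2) (-3,-2) (0,4) (0,4) (1,-2) (1,-2)

vs Cq: Rowan plays W → Colm plays C at [W] → (-3, -2)
vs Cr: Rowan plays W → Colm plays C at [W] → (-3, -2)
vs Rq: Rowan plays W → Colm plays R at [W] → Rowan plays Out at [W-R] → (0, 4)
vs Rr: Rowan plays W → Colm plays R at [W] → Rowan plays Out at [W-R] → (0, 4)
vs Mq: Rowan plays W → Colm plays M at [W] → (1, -2)
vs Mr: Rowan plays W → Colm plays M at [W] → (1, -2)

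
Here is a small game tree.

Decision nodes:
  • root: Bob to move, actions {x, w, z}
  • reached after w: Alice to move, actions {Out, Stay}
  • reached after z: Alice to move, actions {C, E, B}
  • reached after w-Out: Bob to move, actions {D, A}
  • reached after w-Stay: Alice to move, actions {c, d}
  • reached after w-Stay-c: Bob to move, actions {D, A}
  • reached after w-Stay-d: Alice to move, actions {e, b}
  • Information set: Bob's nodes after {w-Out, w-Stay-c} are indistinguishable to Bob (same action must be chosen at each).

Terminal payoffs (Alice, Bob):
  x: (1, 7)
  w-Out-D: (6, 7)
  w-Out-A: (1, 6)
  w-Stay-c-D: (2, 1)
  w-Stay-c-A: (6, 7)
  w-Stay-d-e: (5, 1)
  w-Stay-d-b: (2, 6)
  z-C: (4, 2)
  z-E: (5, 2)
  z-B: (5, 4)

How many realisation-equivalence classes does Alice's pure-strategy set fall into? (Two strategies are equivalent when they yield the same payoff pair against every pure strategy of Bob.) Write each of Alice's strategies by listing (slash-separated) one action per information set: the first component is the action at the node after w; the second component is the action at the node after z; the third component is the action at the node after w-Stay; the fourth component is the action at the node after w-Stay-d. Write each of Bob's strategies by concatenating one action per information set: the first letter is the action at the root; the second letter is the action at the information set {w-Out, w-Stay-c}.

Alice has 24 pure strategies: Out/C/c/e, Out/C/c/b, Out/C/d/e, Out/C/d/b, Out/E/c/e, Out/E/c/b, Out/E/d/e, Out/E/d/b, Out/B/c/e, Out/B/c/b, Out/B/d/e, Out/B/d/b, Stay/C/c/e, Stay/C/c/b, Stay/C/d/e, Stay/C/d/b, Stay/E/c/e, Stay/E/c/b, Stay/E/d/e, Stay/E/d/b, Stay/B/c/e, Stay/B/c/b, Stay/B/d/e, Stay/B/d/b. Columns: xD, xA, wD, wA, zD, zA.
{Out/C/c/e, Out/C/c/b, Out/C/d/e, Out/C/d/b} → row (1,7) (1,7) (6,7) (1,6) (4,2) (4,2)
{Out/E/c/e, Out/E/c/b, Out/E/d/e, Out/E/d/b} → row (1,7) (1,7) (6,7) (1,6) (5,2) (5,2)
{Out/B/c/e, Out/B/c/b, Out/B/d/e, Out/B/d/b} → row (1,7) (1,7) (6,7) (1,6) (5,4) (5,4)
{Stay/C/c/e, Stay/C/c/b} → row (1,7) (1,7) (2,1) (6,7) (4,2) (4,2)
{Stay/C/d/e} → row (1,7) (1,7) (5,1) (5,1) (4,2) (4,2)
{Stay/C/d/b} → row (1,7) (1,7) (2,6) (2,6) (4,2) (4,2)
{Stay/E/c/e, Stay/E/c/b} → row (1,7) (1,7) (2,1) (6,7) (5,2) (5,2)
{Stay/E/d/e} → row (1,7) (1,7) (5,1) (5,1) (5,2) (5,2)
{Stay/E/d/b} → row (1,7) (1,7) (2,6) (2,6) (5,2) (5,2)
{Stay/B/c/e, Stay/B/c/b} → row (1,7) (1,7) (2,1) (6,7) (5,4) (5,4)
{Stay/B/d/e} → row (1,7) (1,7) (5,1) (5,1) (5,4) (5,4)
{Stay/B/d/b} → row (1,7) (1,7) (2,6) (2,6) (5,4) (5,4)
That's 12 distinct rows out of 24 strategies.

12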